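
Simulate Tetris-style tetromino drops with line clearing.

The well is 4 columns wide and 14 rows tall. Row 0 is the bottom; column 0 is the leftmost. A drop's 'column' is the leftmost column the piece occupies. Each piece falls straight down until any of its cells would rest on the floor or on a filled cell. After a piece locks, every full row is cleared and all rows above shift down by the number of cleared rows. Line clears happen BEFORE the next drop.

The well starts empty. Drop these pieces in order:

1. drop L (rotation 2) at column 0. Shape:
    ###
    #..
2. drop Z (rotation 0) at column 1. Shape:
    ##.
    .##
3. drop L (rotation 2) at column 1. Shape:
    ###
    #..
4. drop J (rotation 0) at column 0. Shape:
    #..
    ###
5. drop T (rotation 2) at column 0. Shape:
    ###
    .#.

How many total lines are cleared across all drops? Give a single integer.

Answer: 0

Derivation:
Drop 1: L rot2 at col 0 lands with bottom-row=0; cleared 0 line(s) (total 0); column heights now [2 2 2 0], max=2
Drop 2: Z rot0 at col 1 lands with bottom-row=2; cleared 0 line(s) (total 0); column heights now [2 4 4 3], max=4
Drop 3: L rot2 at col 1 lands with bottom-row=4; cleared 0 line(s) (total 0); column heights now [2 6 6 6], max=6
Drop 4: J rot0 at col 0 lands with bottom-row=6; cleared 0 line(s) (total 0); column heights now [8 7 7 6], max=8
Drop 5: T rot2 at col 0 lands with bottom-row=7; cleared 0 line(s) (total 0); column heights now [9 9 9 6], max=9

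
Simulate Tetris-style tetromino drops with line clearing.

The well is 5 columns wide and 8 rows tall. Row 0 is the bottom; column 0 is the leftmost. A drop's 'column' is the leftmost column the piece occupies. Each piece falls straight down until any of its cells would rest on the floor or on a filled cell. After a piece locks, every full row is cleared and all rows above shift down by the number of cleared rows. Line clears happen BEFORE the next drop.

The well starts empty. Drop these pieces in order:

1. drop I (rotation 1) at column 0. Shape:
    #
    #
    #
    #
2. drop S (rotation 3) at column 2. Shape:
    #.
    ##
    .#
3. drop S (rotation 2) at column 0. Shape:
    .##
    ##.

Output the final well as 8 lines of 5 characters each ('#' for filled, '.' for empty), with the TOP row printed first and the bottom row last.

Answer: .....
.....
.##..
##...
#....
#.#..
#.##.
#..#.

Derivation:
Drop 1: I rot1 at col 0 lands with bottom-row=0; cleared 0 line(s) (total 0); column heights now [4 0 0 0 0], max=4
Drop 2: S rot3 at col 2 lands with bottom-row=0; cleared 0 line(s) (total 0); column heights now [4 0 3 2 0], max=4
Drop 3: S rot2 at col 0 lands with bottom-row=4; cleared 0 line(s) (total 0); column heights now [5 6 6 2 0], max=6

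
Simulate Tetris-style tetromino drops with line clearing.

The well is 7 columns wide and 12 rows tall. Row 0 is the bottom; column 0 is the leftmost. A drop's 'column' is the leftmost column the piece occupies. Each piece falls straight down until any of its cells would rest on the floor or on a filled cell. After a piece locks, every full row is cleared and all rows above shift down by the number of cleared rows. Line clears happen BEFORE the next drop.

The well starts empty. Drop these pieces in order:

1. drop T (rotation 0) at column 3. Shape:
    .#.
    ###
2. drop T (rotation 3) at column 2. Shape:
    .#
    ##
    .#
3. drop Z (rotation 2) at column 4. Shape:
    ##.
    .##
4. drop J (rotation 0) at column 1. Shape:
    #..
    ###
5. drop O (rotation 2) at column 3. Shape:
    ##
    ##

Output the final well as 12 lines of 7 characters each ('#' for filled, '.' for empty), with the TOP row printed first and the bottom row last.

Drop 1: T rot0 at col 3 lands with bottom-row=0; cleared 0 line(s) (total 0); column heights now [0 0 0 1 2 1 0], max=2
Drop 2: T rot3 at col 2 lands with bottom-row=1; cleared 0 line(s) (total 0); column heights now [0 0 3 4 2 1 0], max=4
Drop 3: Z rot2 at col 4 lands with bottom-row=1; cleared 0 line(s) (total 0); column heights now [0 0 3 4 3 3 2], max=4
Drop 4: J rot0 at col 1 lands with bottom-row=4; cleared 0 line(s) (total 0); column heights now [0 6 5 5 3 3 2], max=6
Drop 5: O rot2 at col 3 lands with bottom-row=5; cleared 0 line(s) (total 0); column heights now [0 6 5 7 7 3 2], max=7

Answer: .......
.......
.......
.......
.......
...##..
.#.##..
.###...
...#...
..####.
...####
...###.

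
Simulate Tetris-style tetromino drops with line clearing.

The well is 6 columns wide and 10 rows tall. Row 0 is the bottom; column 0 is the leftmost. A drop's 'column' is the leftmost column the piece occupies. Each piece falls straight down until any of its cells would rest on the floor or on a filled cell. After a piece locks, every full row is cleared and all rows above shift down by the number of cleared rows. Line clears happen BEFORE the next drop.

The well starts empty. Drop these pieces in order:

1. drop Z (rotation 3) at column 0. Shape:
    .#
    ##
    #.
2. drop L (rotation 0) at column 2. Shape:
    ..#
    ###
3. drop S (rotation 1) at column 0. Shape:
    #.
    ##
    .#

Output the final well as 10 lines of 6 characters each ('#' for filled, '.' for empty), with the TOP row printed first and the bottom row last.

Drop 1: Z rot3 at col 0 lands with bottom-row=0; cleared 0 line(s) (total 0); column heights now [2 3 0 0 0 0], max=3
Drop 2: L rot0 at col 2 lands with bottom-row=0; cleared 0 line(s) (total 0); column heights now [2 3 1 1 2 0], max=3
Drop 3: S rot1 at col 0 lands with bottom-row=3; cleared 0 line(s) (total 0); column heights now [6 5 1 1 2 0], max=6

Answer: ......
......
......
......
#.....
##....
.#....
.#....
##..#.
#.###.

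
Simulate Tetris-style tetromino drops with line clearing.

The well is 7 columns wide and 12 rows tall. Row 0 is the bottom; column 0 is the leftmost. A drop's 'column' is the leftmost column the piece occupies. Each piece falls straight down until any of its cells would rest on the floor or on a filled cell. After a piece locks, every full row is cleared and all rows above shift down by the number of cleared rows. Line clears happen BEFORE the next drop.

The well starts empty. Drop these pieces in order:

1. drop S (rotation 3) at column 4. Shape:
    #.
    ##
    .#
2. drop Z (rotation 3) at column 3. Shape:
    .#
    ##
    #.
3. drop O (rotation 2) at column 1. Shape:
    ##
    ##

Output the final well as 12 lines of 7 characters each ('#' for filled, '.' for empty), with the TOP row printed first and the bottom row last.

Drop 1: S rot3 at col 4 lands with bottom-row=0; cleared 0 line(s) (total 0); column heights now [0 0 0 0 3 2 0], max=3
Drop 2: Z rot3 at col 3 lands with bottom-row=2; cleared 0 line(s) (total 0); column heights now [0 0 0 4 5 2 0], max=5
Drop 3: O rot2 at col 1 lands with bottom-row=0; cleared 0 line(s) (total 0); column heights now [0 2 2 4 5 2 0], max=5

Answer: .......
.......
.......
.......
.......
.......
.......
....#..
...##..
...##..
.##.##.
.##..#.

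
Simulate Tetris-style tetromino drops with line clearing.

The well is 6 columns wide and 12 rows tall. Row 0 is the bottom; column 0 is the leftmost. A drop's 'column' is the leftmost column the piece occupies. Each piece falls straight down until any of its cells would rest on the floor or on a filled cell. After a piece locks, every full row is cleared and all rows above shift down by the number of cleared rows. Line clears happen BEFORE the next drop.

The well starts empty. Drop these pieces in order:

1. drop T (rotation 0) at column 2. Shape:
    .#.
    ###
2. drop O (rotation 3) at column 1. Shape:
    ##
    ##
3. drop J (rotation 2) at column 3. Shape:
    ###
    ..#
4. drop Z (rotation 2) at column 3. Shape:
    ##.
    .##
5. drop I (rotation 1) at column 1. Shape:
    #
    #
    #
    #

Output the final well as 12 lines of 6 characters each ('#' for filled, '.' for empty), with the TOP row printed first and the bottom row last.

Answer: ......
......
......
......
......
.#....
.#....
.#.##.
.#..##
.#####
.###.#
..###.

Derivation:
Drop 1: T rot0 at col 2 lands with bottom-row=0; cleared 0 line(s) (total 0); column heights now [0 0 1 2 1 0], max=2
Drop 2: O rot3 at col 1 lands with bottom-row=1; cleared 0 line(s) (total 0); column heights now [0 3 3 2 1 0], max=3
Drop 3: J rot2 at col 3 lands with bottom-row=1; cleared 0 line(s) (total 0); column heights now [0 3 3 3 3 3], max=3
Drop 4: Z rot2 at col 3 lands with bottom-row=3; cleared 0 line(s) (total 0); column heights now [0 3 3 5 5 4], max=5
Drop 5: I rot1 at col 1 lands with bottom-row=3; cleared 0 line(s) (total 0); column heights now [0 7 3 5 5 4], max=7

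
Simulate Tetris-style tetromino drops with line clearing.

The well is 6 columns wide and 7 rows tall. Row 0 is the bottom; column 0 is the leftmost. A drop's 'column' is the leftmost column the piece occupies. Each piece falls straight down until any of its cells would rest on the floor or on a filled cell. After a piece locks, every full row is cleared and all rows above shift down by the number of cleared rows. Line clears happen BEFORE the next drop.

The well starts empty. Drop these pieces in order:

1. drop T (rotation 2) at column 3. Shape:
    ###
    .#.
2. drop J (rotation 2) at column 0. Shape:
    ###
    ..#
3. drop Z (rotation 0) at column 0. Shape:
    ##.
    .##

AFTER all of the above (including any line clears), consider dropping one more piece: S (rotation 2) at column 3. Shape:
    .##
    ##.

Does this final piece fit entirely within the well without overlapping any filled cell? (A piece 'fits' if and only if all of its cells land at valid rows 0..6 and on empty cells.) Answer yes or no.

Answer: yes

Derivation:
Drop 1: T rot2 at col 3 lands with bottom-row=0; cleared 0 line(s) (total 0); column heights now [0 0 0 2 2 2], max=2
Drop 2: J rot2 at col 0 lands with bottom-row=0; cleared 1 line(s) (total 1); column heights now [0 0 1 0 1 0], max=1
Drop 3: Z rot0 at col 0 lands with bottom-row=1; cleared 0 line(s) (total 1); column heights now [3 3 2 0 1 0], max=3
Test piece S rot2 at col 3 (width 3): heights before test = [3 3 2 0 1 0]; fits = True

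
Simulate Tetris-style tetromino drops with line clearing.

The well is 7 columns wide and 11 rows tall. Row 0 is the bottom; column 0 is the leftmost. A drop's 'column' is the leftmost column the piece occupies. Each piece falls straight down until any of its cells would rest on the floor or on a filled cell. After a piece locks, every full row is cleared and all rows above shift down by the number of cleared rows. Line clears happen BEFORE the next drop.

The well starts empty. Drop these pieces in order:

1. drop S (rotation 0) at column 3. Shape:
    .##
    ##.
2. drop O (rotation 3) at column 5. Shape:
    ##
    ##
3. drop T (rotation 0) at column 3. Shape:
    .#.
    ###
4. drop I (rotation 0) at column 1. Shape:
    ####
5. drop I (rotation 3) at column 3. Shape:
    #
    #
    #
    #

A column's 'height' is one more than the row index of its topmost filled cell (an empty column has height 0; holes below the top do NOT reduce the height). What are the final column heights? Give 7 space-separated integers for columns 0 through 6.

Answer: 0 7 7 11 7 5 4

Derivation:
Drop 1: S rot0 at col 3 lands with bottom-row=0; cleared 0 line(s) (total 0); column heights now [0 0 0 1 2 2 0], max=2
Drop 2: O rot3 at col 5 lands with bottom-row=2; cleared 0 line(s) (total 0); column heights now [0 0 0 1 2 4 4], max=4
Drop 3: T rot0 at col 3 lands with bottom-row=4; cleared 0 line(s) (total 0); column heights now [0 0 0 5 6 5 4], max=6
Drop 4: I rot0 at col 1 lands with bottom-row=6; cleared 0 line(s) (total 0); column heights now [0 7 7 7 7 5 4], max=7
Drop 5: I rot3 at col 3 lands with bottom-row=7; cleared 0 line(s) (total 0); column heights now [0 7 7 11 7 5 4], max=11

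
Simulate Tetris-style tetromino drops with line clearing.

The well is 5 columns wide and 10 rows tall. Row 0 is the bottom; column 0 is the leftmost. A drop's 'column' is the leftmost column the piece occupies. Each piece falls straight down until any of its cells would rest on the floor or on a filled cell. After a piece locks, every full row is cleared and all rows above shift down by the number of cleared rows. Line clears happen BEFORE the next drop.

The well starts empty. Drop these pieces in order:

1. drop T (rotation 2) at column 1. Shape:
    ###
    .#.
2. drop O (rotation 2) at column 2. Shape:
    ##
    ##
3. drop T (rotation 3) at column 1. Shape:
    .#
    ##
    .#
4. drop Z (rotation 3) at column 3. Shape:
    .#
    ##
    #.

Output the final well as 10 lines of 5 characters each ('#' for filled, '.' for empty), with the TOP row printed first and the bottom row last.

Drop 1: T rot2 at col 1 lands with bottom-row=0; cleared 0 line(s) (total 0); column heights now [0 2 2 2 0], max=2
Drop 2: O rot2 at col 2 lands with bottom-row=2; cleared 0 line(s) (total 0); column heights now [0 2 4 4 0], max=4
Drop 3: T rot3 at col 1 lands with bottom-row=4; cleared 0 line(s) (total 0); column heights now [0 6 7 4 0], max=7
Drop 4: Z rot3 at col 3 lands with bottom-row=4; cleared 0 line(s) (total 0); column heights now [0 6 7 6 7], max=7

Answer: .....
.....
.....
..#.#
.####
..##.
..##.
..##.
.###.
..#..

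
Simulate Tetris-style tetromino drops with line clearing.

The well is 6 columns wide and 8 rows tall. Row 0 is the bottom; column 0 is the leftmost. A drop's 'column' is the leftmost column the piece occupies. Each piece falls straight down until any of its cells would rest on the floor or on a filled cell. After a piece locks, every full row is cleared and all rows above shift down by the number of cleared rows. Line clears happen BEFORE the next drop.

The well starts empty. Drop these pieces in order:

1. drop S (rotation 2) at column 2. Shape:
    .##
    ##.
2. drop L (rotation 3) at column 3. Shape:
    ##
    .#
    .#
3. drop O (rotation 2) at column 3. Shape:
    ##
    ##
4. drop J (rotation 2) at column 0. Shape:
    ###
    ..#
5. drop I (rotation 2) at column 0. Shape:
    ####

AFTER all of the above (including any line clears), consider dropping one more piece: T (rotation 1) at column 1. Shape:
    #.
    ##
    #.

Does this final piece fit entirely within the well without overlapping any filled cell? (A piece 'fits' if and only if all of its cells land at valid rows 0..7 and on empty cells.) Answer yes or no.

Drop 1: S rot2 at col 2 lands with bottom-row=0; cleared 0 line(s) (total 0); column heights now [0 0 1 2 2 0], max=2
Drop 2: L rot3 at col 3 lands with bottom-row=2; cleared 0 line(s) (total 0); column heights now [0 0 1 5 5 0], max=5
Drop 3: O rot2 at col 3 lands with bottom-row=5; cleared 0 line(s) (total 0); column heights now [0 0 1 7 7 0], max=7
Drop 4: J rot2 at col 0 lands with bottom-row=1; cleared 0 line(s) (total 0); column heights now [3 3 3 7 7 0], max=7
Drop 5: I rot2 at col 0 lands with bottom-row=7; cleared 0 line(s) (total 0); column heights now [8 8 8 8 7 0], max=8
Test piece T rot1 at col 1 (width 2): heights before test = [8 8 8 8 7 0]; fits = False

Answer: no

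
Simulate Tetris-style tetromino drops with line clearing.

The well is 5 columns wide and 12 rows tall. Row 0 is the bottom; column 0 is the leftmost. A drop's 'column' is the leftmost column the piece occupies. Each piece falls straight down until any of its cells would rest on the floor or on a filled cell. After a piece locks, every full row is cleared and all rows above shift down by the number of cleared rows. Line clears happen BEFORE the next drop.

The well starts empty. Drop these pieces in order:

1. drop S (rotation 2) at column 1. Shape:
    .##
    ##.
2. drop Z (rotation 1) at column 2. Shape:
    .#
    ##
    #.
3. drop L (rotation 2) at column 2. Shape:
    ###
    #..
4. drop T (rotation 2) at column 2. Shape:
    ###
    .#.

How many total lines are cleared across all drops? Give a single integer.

Answer: 0

Derivation:
Drop 1: S rot2 at col 1 lands with bottom-row=0; cleared 0 line(s) (total 0); column heights now [0 1 2 2 0], max=2
Drop 2: Z rot1 at col 2 lands with bottom-row=2; cleared 0 line(s) (total 0); column heights now [0 1 4 5 0], max=5
Drop 3: L rot2 at col 2 lands with bottom-row=4; cleared 0 line(s) (total 0); column heights now [0 1 6 6 6], max=6
Drop 4: T rot2 at col 2 lands with bottom-row=6; cleared 0 line(s) (total 0); column heights now [0 1 8 8 8], max=8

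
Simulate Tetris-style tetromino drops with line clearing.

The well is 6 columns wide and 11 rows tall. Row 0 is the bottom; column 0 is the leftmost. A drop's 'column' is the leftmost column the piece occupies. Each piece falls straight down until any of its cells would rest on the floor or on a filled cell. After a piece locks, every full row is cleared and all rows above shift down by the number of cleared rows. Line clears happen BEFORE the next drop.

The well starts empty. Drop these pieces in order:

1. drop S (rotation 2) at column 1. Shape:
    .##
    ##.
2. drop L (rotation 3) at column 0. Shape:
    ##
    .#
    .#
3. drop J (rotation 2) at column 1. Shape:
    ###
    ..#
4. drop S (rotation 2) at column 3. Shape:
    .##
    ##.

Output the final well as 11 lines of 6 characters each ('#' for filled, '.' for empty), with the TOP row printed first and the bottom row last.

Drop 1: S rot2 at col 1 lands with bottom-row=0; cleared 0 line(s) (total 0); column heights now [0 1 2 2 0 0], max=2
Drop 2: L rot3 at col 0 lands with bottom-row=1; cleared 0 line(s) (total 0); column heights now [4 4 2 2 0 0], max=4
Drop 3: J rot2 at col 1 lands with bottom-row=3; cleared 0 line(s) (total 0); column heights now [4 5 5 5 0 0], max=5
Drop 4: S rot2 at col 3 lands with bottom-row=5; cleared 0 line(s) (total 0); column heights now [4 5 5 6 7 7], max=7

Answer: ......
......
......
......
....##
...##.
.###..
##.#..
.#....
.###..
.##...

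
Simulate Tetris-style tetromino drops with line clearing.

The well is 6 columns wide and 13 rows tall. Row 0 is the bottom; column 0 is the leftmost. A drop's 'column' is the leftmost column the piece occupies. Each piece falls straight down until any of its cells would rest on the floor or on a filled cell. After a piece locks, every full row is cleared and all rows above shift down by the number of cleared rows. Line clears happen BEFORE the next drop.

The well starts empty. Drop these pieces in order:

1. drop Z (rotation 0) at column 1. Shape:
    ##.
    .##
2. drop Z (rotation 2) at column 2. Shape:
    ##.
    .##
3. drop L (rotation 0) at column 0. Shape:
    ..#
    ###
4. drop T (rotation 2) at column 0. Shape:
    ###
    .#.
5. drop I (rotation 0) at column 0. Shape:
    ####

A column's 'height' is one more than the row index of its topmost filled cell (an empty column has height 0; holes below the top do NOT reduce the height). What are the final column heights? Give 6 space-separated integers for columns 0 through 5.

Answer: 7 7 7 7 2 0

Derivation:
Drop 1: Z rot0 at col 1 lands with bottom-row=0; cleared 0 line(s) (total 0); column heights now [0 2 2 1 0 0], max=2
Drop 2: Z rot2 at col 2 lands with bottom-row=1; cleared 0 line(s) (total 0); column heights now [0 2 3 3 2 0], max=3
Drop 3: L rot0 at col 0 lands with bottom-row=3; cleared 0 line(s) (total 0); column heights now [4 4 5 3 2 0], max=5
Drop 4: T rot2 at col 0 lands with bottom-row=4; cleared 0 line(s) (total 0); column heights now [6 6 6 3 2 0], max=6
Drop 5: I rot0 at col 0 lands with bottom-row=6; cleared 0 line(s) (total 0); column heights now [7 7 7 7 2 0], max=7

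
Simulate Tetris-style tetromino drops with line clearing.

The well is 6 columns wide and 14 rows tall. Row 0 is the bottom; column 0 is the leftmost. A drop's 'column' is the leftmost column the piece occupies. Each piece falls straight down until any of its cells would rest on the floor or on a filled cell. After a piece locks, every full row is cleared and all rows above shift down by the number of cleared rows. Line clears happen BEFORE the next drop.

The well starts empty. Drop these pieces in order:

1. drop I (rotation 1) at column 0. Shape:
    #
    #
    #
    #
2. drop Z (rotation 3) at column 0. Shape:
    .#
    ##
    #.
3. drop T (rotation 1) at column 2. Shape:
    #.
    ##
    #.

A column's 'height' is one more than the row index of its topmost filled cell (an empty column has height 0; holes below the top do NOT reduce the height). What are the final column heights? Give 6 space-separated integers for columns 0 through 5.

Answer: 6 7 3 2 0 0

Derivation:
Drop 1: I rot1 at col 0 lands with bottom-row=0; cleared 0 line(s) (total 0); column heights now [4 0 0 0 0 0], max=4
Drop 2: Z rot3 at col 0 lands with bottom-row=4; cleared 0 line(s) (total 0); column heights now [6 7 0 0 0 0], max=7
Drop 3: T rot1 at col 2 lands with bottom-row=0; cleared 0 line(s) (total 0); column heights now [6 7 3 2 0 0], max=7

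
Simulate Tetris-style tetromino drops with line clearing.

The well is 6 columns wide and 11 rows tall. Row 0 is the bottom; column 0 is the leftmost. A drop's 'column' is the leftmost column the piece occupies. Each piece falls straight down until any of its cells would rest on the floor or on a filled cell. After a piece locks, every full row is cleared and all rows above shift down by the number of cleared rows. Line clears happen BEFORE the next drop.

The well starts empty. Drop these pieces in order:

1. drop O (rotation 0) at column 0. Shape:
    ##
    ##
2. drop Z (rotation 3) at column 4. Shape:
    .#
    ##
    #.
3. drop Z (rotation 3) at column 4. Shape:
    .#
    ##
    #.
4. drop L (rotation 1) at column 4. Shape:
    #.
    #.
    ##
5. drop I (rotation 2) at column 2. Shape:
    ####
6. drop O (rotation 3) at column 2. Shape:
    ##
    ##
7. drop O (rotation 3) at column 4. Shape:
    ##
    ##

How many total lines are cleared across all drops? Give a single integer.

Answer: 0

Derivation:
Drop 1: O rot0 at col 0 lands with bottom-row=0; cleared 0 line(s) (total 0); column heights now [2 2 0 0 0 0], max=2
Drop 2: Z rot3 at col 4 lands with bottom-row=0; cleared 0 line(s) (total 0); column heights now [2 2 0 0 2 3], max=3
Drop 3: Z rot3 at col 4 lands with bottom-row=2; cleared 0 line(s) (total 0); column heights now [2 2 0 0 4 5], max=5
Drop 4: L rot1 at col 4 lands with bottom-row=5; cleared 0 line(s) (total 0); column heights now [2 2 0 0 8 6], max=8
Drop 5: I rot2 at col 2 lands with bottom-row=8; cleared 0 line(s) (total 0); column heights now [2 2 9 9 9 9], max=9
Drop 6: O rot3 at col 2 lands with bottom-row=9; cleared 0 line(s) (total 0); column heights now [2 2 11 11 9 9], max=11
Drop 7: O rot3 at col 4 lands with bottom-row=9; cleared 0 line(s) (total 0); column heights now [2 2 11 11 11 11], max=11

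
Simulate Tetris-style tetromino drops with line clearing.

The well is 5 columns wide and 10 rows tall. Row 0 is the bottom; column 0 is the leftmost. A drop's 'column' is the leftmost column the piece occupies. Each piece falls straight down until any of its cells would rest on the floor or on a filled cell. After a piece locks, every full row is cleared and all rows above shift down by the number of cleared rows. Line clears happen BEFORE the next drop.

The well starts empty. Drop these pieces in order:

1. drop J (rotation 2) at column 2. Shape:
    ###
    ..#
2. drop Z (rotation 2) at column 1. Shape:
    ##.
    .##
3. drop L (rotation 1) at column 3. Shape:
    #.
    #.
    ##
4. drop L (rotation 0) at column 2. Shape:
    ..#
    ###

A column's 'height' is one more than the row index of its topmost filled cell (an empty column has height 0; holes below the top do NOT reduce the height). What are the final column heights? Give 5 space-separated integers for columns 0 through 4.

Drop 1: J rot2 at col 2 lands with bottom-row=0; cleared 0 line(s) (total 0); column heights now [0 0 2 2 2], max=2
Drop 2: Z rot2 at col 1 lands with bottom-row=2; cleared 0 line(s) (total 0); column heights now [0 4 4 3 2], max=4
Drop 3: L rot1 at col 3 lands with bottom-row=3; cleared 0 line(s) (total 0); column heights now [0 4 4 6 4], max=6
Drop 4: L rot0 at col 2 lands with bottom-row=6; cleared 0 line(s) (total 0); column heights now [0 4 7 7 8], max=8

Answer: 0 4 7 7 8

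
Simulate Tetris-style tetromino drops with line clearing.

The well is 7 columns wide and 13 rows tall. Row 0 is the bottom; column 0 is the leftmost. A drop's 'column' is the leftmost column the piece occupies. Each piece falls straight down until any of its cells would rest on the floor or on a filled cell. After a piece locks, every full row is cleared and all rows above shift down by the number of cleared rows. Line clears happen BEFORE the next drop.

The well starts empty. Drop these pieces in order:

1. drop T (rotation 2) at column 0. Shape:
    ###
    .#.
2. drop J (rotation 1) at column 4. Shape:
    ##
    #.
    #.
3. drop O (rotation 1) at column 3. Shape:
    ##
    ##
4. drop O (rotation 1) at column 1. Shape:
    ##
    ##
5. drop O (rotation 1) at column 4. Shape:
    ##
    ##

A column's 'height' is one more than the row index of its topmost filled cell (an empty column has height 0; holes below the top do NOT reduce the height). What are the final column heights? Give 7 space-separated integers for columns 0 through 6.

Answer: 2 4 4 5 7 7 0

Derivation:
Drop 1: T rot2 at col 0 lands with bottom-row=0; cleared 0 line(s) (total 0); column heights now [2 2 2 0 0 0 0], max=2
Drop 2: J rot1 at col 4 lands with bottom-row=0; cleared 0 line(s) (total 0); column heights now [2 2 2 0 3 3 0], max=3
Drop 3: O rot1 at col 3 lands with bottom-row=3; cleared 0 line(s) (total 0); column heights now [2 2 2 5 5 3 0], max=5
Drop 4: O rot1 at col 1 lands with bottom-row=2; cleared 0 line(s) (total 0); column heights now [2 4 4 5 5 3 0], max=5
Drop 5: O rot1 at col 4 lands with bottom-row=5; cleared 0 line(s) (total 0); column heights now [2 4 4 5 7 7 0], max=7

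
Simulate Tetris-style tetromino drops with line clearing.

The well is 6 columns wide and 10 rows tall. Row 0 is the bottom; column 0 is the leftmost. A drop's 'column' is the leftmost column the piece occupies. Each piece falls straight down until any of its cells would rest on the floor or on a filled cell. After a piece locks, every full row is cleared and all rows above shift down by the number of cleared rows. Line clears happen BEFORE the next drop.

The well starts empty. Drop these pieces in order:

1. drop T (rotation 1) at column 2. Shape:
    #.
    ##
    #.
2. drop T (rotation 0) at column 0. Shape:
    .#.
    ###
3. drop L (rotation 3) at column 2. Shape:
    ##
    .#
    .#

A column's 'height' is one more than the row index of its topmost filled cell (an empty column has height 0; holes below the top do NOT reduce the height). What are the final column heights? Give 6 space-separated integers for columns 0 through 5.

Answer: 4 5 5 5 0 0

Derivation:
Drop 1: T rot1 at col 2 lands with bottom-row=0; cleared 0 line(s) (total 0); column heights now [0 0 3 2 0 0], max=3
Drop 2: T rot0 at col 0 lands with bottom-row=3; cleared 0 line(s) (total 0); column heights now [4 5 4 2 0 0], max=5
Drop 3: L rot3 at col 2 lands with bottom-row=2; cleared 0 line(s) (total 0); column heights now [4 5 5 5 0 0], max=5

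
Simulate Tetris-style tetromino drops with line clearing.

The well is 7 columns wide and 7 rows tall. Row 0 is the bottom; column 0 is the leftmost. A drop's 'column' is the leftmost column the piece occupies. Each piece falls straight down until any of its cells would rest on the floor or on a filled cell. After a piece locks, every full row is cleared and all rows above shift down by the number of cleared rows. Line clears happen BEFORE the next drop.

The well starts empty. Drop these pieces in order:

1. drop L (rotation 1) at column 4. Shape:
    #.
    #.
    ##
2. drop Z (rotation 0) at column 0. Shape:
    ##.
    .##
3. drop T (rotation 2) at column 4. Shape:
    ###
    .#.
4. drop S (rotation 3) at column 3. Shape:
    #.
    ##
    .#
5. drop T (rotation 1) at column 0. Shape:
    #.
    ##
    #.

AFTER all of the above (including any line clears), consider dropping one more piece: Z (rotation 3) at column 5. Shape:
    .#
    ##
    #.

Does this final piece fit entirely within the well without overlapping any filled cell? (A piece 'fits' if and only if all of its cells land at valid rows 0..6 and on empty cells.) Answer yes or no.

Answer: yes

Derivation:
Drop 1: L rot1 at col 4 lands with bottom-row=0; cleared 0 line(s) (total 0); column heights now [0 0 0 0 3 1 0], max=3
Drop 2: Z rot0 at col 0 lands with bottom-row=0; cleared 0 line(s) (total 0); column heights now [2 2 1 0 3 1 0], max=3
Drop 3: T rot2 at col 4 lands with bottom-row=2; cleared 0 line(s) (total 0); column heights now [2 2 1 0 4 4 4], max=4
Drop 4: S rot3 at col 3 lands with bottom-row=4; cleared 0 line(s) (total 0); column heights now [2 2 1 7 6 4 4], max=7
Drop 5: T rot1 at col 0 lands with bottom-row=2; cleared 0 line(s) (total 0); column heights now [5 4 1 7 6 4 4], max=7
Test piece Z rot3 at col 5 (width 2): heights before test = [5 4 1 7 6 4 4]; fits = True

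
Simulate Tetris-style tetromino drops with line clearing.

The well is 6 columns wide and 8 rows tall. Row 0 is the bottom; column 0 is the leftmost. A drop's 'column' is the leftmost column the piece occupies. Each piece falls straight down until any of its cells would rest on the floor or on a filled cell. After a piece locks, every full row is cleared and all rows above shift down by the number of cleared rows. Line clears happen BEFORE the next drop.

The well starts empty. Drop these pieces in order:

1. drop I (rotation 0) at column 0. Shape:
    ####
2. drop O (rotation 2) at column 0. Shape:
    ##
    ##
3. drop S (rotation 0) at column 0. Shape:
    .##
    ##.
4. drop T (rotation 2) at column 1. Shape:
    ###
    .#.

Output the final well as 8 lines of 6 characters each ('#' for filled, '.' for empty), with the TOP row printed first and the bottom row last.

Answer: ......
.###..
..#...
.##...
##....
##....
##....
####..

Derivation:
Drop 1: I rot0 at col 0 lands with bottom-row=0; cleared 0 line(s) (total 0); column heights now [1 1 1 1 0 0], max=1
Drop 2: O rot2 at col 0 lands with bottom-row=1; cleared 0 line(s) (total 0); column heights now [3 3 1 1 0 0], max=3
Drop 3: S rot0 at col 0 lands with bottom-row=3; cleared 0 line(s) (total 0); column heights now [4 5 5 1 0 0], max=5
Drop 4: T rot2 at col 1 lands with bottom-row=5; cleared 0 line(s) (total 0); column heights now [4 7 7 7 0 0], max=7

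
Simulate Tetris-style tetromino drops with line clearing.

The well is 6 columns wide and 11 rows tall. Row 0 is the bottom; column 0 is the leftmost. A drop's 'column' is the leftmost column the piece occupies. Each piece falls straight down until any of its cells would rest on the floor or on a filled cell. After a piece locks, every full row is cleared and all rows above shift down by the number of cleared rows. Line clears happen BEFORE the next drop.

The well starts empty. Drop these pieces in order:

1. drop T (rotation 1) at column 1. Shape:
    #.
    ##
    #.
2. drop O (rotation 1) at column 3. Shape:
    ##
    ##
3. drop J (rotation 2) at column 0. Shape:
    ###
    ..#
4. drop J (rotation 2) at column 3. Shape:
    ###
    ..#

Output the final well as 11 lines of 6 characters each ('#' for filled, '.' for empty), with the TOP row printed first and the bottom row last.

Drop 1: T rot1 at col 1 lands with bottom-row=0; cleared 0 line(s) (total 0); column heights now [0 3 2 0 0 0], max=3
Drop 2: O rot1 at col 3 lands with bottom-row=0; cleared 0 line(s) (total 0); column heights now [0 3 2 2 2 0], max=3
Drop 3: J rot2 at col 0 lands with bottom-row=2; cleared 0 line(s) (total 0); column heights now [4 4 4 2 2 0], max=4
Drop 4: J rot2 at col 3 lands with bottom-row=1; cleared 0 line(s) (total 0); column heights now [4 4 4 3 3 3], max=4

Answer: ......
......
......
......
......
......
......
###...
.#####
.#####
.#.##.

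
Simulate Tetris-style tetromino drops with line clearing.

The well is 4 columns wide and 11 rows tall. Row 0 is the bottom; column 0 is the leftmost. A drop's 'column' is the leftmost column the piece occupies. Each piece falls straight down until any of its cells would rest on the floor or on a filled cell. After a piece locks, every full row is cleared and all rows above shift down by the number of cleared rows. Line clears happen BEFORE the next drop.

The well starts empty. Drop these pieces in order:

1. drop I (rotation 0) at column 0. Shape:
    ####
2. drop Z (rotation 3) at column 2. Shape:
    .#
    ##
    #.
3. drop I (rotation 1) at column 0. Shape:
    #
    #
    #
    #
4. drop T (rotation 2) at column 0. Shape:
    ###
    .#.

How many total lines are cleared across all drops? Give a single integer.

Drop 1: I rot0 at col 0 lands with bottom-row=0; cleared 1 line(s) (total 1); column heights now [0 0 0 0], max=0
Drop 2: Z rot3 at col 2 lands with bottom-row=0; cleared 0 line(s) (total 1); column heights now [0 0 2 3], max=3
Drop 3: I rot1 at col 0 lands with bottom-row=0; cleared 0 line(s) (total 1); column heights now [4 0 2 3], max=4
Drop 4: T rot2 at col 0 lands with bottom-row=3; cleared 0 line(s) (total 1); column heights now [5 5 5 3], max=5

Answer: 1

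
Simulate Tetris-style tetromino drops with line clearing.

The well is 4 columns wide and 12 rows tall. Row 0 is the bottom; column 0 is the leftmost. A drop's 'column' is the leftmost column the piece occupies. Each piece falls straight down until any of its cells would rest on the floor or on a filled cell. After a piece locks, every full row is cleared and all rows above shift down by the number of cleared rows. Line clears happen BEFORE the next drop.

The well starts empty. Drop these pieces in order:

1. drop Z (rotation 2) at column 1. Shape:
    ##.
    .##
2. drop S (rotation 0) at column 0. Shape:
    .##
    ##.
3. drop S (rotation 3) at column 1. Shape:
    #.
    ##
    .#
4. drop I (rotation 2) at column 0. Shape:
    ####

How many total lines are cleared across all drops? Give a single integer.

Answer: 1

Derivation:
Drop 1: Z rot2 at col 1 lands with bottom-row=0; cleared 0 line(s) (total 0); column heights now [0 2 2 1], max=2
Drop 2: S rot0 at col 0 lands with bottom-row=2; cleared 0 line(s) (total 0); column heights now [3 4 4 1], max=4
Drop 3: S rot3 at col 1 lands with bottom-row=4; cleared 0 line(s) (total 0); column heights now [3 7 6 1], max=7
Drop 4: I rot2 at col 0 lands with bottom-row=7; cleared 1 line(s) (total 1); column heights now [3 7 6 1], max=7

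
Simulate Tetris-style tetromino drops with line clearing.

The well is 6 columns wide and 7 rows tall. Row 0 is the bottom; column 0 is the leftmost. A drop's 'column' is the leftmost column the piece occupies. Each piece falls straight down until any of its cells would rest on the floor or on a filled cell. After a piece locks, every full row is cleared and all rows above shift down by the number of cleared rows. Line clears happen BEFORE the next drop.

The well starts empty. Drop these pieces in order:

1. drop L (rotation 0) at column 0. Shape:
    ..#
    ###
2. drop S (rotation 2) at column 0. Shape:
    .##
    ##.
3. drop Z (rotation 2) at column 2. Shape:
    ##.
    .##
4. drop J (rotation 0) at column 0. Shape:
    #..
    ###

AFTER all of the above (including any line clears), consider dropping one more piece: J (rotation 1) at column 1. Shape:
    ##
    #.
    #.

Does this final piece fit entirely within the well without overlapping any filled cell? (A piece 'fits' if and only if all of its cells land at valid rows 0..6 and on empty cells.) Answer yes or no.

Answer: no

Derivation:
Drop 1: L rot0 at col 0 lands with bottom-row=0; cleared 0 line(s) (total 0); column heights now [1 1 2 0 0 0], max=2
Drop 2: S rot2 at col 0 lands with bottom-row=1; cleared 0 line(s) (total 0); column heights now [2 3 3 0 0 0], max=3
Drop 3: Z rot2 at col 2 lands with bottom-row=2; cleared 0 line(s) (total 0); column heights now [2 3 4 4 3 0], max=4
Drop 4: J rot0 at col 0 lands with bottom-row=4; cleared 0 line(s) (total 0); column heights now [6 5 5 4 3 0], max=6
Test piece J rot1 at col 1 (width 2): heights before test = [6 5 5 4 3 0]; fits = False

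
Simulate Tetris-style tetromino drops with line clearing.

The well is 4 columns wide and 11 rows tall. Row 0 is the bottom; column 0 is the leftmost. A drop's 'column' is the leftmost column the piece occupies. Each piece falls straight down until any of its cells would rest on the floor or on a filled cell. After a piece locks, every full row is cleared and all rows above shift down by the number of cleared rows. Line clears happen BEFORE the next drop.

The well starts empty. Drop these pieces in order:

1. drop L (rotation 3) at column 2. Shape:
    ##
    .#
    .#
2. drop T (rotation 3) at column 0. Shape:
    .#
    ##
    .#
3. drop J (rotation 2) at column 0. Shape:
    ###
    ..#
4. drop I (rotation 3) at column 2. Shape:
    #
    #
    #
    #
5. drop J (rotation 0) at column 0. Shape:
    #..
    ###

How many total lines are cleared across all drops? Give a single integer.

Answer: 0

Derivation:
Drop 1: L rot3 at col 2 lands with bottom-row=0; cleared 0 line(s) (total 0); column heights now [0 0 3 3], max=3
Drop 2: T rot3 at col 0 lands with bottom-row=0; cleared 0 line(s) (total 0); column heights now [2 3 3 3], max=3
Drop 3: J rot2 at col 0 lands with bottom-row=3; cleared 0 line(s) (total 0); column heights now [5 5 5 3], max=5
Drop 4: I rot3 at col 2 lands with bottom-row=5; cleared 0 line(s) (total 0); column heights now [5 5 9 3], max=9
Drop 5: J rot0 at col 0 lands with bottom-row=9; cleared 0 line(s) (total 0); column heights now [11 10 10 3], max=11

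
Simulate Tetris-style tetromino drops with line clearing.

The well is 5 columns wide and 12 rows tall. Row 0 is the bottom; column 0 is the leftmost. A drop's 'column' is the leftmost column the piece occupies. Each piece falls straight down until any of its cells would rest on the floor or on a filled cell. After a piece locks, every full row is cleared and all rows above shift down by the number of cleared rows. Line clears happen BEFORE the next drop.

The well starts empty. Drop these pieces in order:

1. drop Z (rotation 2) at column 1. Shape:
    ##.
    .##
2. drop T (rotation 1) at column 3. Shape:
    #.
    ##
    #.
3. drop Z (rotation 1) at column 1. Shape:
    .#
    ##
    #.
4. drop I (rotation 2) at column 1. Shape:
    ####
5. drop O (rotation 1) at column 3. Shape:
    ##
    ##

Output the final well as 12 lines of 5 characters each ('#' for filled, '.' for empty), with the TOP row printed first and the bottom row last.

Drop 1: Z rot2 at col 1 lands with bottom-row=0; cleared 0 line(s) (total 0); column heights now [0 2 2 1 0], max=2
Drop 2: T rot1 at col 3 lands with bottom-row=1; cleared 0 line(s) (total 0); column heights now [0 2 2 4 3], max=4
Drop 3: Z rot1 at col 1 lands with bottom-row=2; cleared 0 line(s) (total 0); column heights now [0 4 5 4 3], max=5
Drop 4: I rot2 at col 1 lands with bottom-row=5; cleared 0 line(s) (total 0); column heights now [0 6 6 6 6], max=6
Drop 5: O rot1 at col 3 lands with bottom-row=6; cleared 0 line(s) (total 0); column heights now [0 6 6 8 8], max=8

Answer: .....
.....
.....
.....
...##
...##
.####
..#..
.###.
.#.##
.###.
..##.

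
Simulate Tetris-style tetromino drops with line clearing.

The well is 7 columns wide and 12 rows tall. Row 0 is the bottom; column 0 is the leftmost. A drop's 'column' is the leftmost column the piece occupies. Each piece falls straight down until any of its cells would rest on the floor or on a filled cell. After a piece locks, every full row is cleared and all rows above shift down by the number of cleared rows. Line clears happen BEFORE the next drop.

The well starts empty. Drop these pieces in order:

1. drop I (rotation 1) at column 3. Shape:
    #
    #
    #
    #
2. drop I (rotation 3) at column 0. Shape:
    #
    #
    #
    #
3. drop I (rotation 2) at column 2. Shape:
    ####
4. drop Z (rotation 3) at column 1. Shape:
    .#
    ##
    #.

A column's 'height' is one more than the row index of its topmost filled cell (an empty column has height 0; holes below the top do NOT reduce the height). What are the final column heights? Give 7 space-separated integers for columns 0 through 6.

Answer: 4 6 7 5 5 5 0

Derivation:
Drop 1: I rot1 at col 3 lands with bottom-row=0; cleared 0 line(s) (total 0); column heights now [0 0 0 4 0 0 0], max=4
Drop 2: I rot3 at col 0 lands with bottom-row=0; cleared 0 line(s) (total 0); column heights now [4 0 0 4 0 0 0], max=4
Drop 3: I rot2 at col 2 lands with bottom-row=4; cleared 0 line(s) (total 0); column heights now [4 0 5 5 5 5 0], max=5
Drop 4: Z rot3 at col 1 lands with bottom-row=4; cleared 0 line(s) (total 0); column heights now [4 6 7 5 5 5 0], max=7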